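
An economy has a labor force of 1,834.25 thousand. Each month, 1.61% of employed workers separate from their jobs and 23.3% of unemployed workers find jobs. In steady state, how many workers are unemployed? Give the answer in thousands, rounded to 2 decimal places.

Steady-state unemployment rate u* = s/(s+f) = 1.61/(1.61+23.3) = 0.064633.
Unemployed = u* × labor force = 0.064633 × 1,834.25 ≈ 118.55 thousand.

About 118.55 thousand are unemployed in steady state.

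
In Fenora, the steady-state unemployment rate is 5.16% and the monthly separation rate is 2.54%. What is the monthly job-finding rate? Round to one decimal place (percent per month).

Job-finding rate ≈ 46.7% per month.

From u* = s/(s+f): f = s·(1−u)/u.
f = 2.54 × (1 − 0.0516) / 0.0516 = 2.4089 / 0.0516 ≈ 46.7% per month.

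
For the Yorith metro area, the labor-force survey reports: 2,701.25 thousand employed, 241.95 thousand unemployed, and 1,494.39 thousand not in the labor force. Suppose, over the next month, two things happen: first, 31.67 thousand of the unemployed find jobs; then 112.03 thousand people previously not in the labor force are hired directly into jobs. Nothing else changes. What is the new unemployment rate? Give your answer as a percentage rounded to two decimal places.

Initially, labor force = 2,701.25 + 241.95 = 2,943.20 thousand, so u = 241.95/2,943.20 = 8.22%.
After the first change, unemployed falls and employed rises by 31.67; labor force unchanged → E = 2,732.92, U = 210.28, labor force = 2,943.20 thousand.
After the second change, employed and labor force both rise by 112.03; unemployed unchanged → E = 2,844.95, U = 210.28, labor force = 3,055.23 thousand.
New unemployment rate = 210.28 / 3,055.23 = 6.88%.

New unemployment rate ≈ 6.88%.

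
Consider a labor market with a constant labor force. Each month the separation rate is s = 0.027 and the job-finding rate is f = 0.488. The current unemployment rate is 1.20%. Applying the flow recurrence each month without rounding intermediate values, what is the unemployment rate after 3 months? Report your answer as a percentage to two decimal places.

Unemployment rate after three months ≈ 4.78%.

With a fixed labor force, u_{t+1} = u_t + s·(1−u_t) − f·u_t = u_t·(1−s−f) + s.
Here 1−s−f = 0.485 and s = 0.027.
u_1 = 0.012000 × 0.485 + 0.027 = 0.032820.
u_2 = 0.032820 × 0.485 + 0.027 = 0.042918.
u_3 = 0.042918 × 0.485 + 0.027 = 0.047815.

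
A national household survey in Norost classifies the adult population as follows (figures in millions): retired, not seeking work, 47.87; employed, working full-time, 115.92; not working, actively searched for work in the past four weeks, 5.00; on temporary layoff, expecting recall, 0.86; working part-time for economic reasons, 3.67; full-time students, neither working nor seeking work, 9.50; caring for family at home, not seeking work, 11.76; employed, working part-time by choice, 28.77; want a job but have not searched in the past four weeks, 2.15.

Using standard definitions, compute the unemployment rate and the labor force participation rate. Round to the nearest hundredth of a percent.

Employed = 115.92 + 3.67 + 28.77 = 148.36 million (anyone who worked, including part-time for economic reasons, counts as employed).
Unemployed = 5.00 + 0.86 = 5.86 million (jobless and actively searching, or on temporary layoff).
Labor force = 148.36 + 5.86 = 154.22 million.
Not in labor force = 47.87 + 9.50 + 11.76 + 2.15 = 71.28 million (those not working and not actively searching are outside the labor force — including those who want a job but have given up searching).
Civilian working-age population = 154.22 + 71.28 = 225.50 million.
Unemployment rate = 5.86 / 154.22 = 3.80%.
Labor force participation rate = 154.22 / 225.50 = 68.39%.

Unemployment rate ≈ 3.80%; labor force participation rate ≈ 68.39%.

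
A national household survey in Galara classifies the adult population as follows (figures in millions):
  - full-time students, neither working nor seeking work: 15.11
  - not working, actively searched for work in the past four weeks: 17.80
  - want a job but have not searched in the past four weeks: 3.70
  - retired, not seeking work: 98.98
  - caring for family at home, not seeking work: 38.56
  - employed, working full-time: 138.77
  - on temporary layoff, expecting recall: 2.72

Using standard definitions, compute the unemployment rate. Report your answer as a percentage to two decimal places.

Employed = 138.77 million.
Unemployed = 17.80 + 2.72 = 20.52 million (jobless and actively searching, or on temporary layoff).
Labor force = 138.77 + 20.52 = 159.29 million.
Unemployment rate = 20.52 / 159.29 = 12.88%.

Unemployment rate ≈ 12.88%.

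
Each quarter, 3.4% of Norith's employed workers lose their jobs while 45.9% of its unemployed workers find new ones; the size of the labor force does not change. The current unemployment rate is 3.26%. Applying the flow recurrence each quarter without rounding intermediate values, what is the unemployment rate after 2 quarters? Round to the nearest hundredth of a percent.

With a fixed labor force, u_{t+1} = u_t + s·(1−u_t) − f·u_t = u_t·(1−s−f) + s.
Here 1−s−f = 0.507 and s = 0.034.
u_1 = 0.032600 × 0.507 + 0.034 = 0.050528.
u_2 = 0.050528 × 0.507 + 0.034 = 0.059618.

Unemployment rate after two quarters ≈ 5.96%.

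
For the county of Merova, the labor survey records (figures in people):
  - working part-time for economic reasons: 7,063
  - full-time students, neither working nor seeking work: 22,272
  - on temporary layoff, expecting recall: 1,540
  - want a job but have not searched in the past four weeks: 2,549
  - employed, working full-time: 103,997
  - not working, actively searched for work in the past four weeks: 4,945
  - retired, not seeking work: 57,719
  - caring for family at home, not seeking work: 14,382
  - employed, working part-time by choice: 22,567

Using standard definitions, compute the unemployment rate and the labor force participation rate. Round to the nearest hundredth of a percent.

Employed = 7,063 + 103,997 + 22,567 = 133,627 (anyone who worked, including part-time for economic reasons, counts as employed).
Unemployed = 1,540 + 4,945 = 6,485 (jobless and actively searching, or on temporary layoff).
Labor force = 133,627 + 6,485 = 140,112.
Not in labor force = 22,272 + 2,549 + 57,719 + 14,382 = 96,922 (those not working and not actively searching are outside the labor force — including those who want a job but have given up searching).
Civilian working-age population = 140,112 + 96,922 = 237,034.
Unemployment rate = 6,485 / 140,112 = 4.63%.
Labor force participation rate = 140,112 / 237,034 = 59.11%.

Unemployment rate ≈ 4.63%; labor force participation rate ≈ 59.11%.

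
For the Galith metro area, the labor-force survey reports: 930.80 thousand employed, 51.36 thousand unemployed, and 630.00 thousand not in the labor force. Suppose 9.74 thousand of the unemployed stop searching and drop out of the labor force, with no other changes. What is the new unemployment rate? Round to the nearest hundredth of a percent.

Initially, labor force = 930.80 + 51.36 = 982.16 thousand, so u = 51.36/982.16 = 5.23%.
After the change, unemployed and labor force both fall by 9.74 → E = 930.80, U = 41.62, labor force = 972.42 thousand.
New unemployment rate = 41.62 / 972.42 = 4.28%.

New unemployment rate ≈ 4.28%.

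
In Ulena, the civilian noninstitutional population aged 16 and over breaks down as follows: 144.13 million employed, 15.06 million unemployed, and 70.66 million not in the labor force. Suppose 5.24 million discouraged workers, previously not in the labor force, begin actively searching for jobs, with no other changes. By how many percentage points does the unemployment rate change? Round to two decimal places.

Initially, labor force = 144.13 + 15.06 = 159.19 million, so u = 15.06/159.19 = 9.46%.
After the change, unemployed and labor force both rise by 5.24 → E = 144.13, U = 20.30, labor force = 164.43 million.
New unemployment rate = 20.30 / 164.43 = 12.35%.
Change = 12.35% − 9.46% = +2.89 percentage points.

The unemployment rate changes by +2.89 percentage points.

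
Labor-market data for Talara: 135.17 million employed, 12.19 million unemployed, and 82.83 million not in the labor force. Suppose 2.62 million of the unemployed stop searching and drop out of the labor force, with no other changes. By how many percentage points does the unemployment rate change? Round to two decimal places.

Initially, labor force = 135.17 + 12.19 = 147.36 million, so u = 12.19/147.36 = 8.27%.
After the change, unemployed and labor force both fall by 2.62 → E = 135.17, U = 9.57, labor force = 144.74 million.
New unemployment rate = 9.57 / 144.74 = 6.61%.
Change = 6.61% − 8.27% = −1.66 percentage points.

The unemployment rate changes by −1.66 percentage points.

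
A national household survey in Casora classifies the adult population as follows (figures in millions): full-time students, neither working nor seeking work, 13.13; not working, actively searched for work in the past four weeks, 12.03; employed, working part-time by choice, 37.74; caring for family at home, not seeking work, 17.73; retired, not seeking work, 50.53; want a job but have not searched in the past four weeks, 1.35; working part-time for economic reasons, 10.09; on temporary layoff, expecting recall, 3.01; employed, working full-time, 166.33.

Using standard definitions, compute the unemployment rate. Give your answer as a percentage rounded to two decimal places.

Employed = 37.74 + 10.09 + 166.33 = 214.16 million (anyone who worked, including part-time for economic reasons, counts as employed).
Unemployed = 12.03 + 3.01 = 15.04 million (jobless and actively searching, or on temporary layoff).
Labor force = 214.16 + 15.04 = 229.20 million.
Unemployment rate = 15.04 / 229.20 = 6.56%.

Unemployment rate ≈ 6.56%.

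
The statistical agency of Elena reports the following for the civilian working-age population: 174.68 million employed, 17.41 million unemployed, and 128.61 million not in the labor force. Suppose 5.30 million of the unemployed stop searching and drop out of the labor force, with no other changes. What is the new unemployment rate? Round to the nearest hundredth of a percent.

Initially, labor force = 174.68 + 17.41 = 192.09 million, so u = 17.41/192.09 = 9.06%.
After the change, unemployed and labor force both fall by 5.30 → E = 174.68, U = 12.11, labor force = 186.79 million.
New unemployment rate = 12.11 / 186.79 = 6.48%.

New unemployment rate ≈ 6.48%.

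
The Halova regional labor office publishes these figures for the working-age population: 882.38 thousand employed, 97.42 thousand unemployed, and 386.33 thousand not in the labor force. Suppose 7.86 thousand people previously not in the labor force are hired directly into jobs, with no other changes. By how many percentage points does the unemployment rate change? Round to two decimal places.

Initially, labor force = 882.38 + 97.42 = 979.80 thousand, so u = 97.42/979.80 = 9.94%.
After the change, employed and labor force both rise by 7.86; unemployed unchanged → E = 890.24, U = 97.42, labor force = 987.66 thousand.
New unemployment rate = 97.42 / 987.66 = 9.86%.
Change = 9.86% − 9.94% = −0.08 percentage points.

The unemployment rate changes by −0.08 percentage points.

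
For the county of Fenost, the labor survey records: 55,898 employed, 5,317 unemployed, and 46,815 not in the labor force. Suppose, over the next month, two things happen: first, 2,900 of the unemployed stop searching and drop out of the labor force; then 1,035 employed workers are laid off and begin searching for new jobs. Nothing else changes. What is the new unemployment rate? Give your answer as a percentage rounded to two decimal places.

Initially, labor force = 55,898 + 5,317 = 61,215, so u = 5,317/61,215 = 8.69%.
After the first change, unemployed and labor force both fall by 2,900 → E = 55,898, U = 2,417, labor force = 58,315.
After the second change, employed falls and unemployed rises by 1,035; labor force unchanged → E = 54,863, U = 3,452, labor force = 58,315.
New unemployment rate = 3,452 / 58,315 = 5.92%.

New unemployment rate ≈ 5.92%.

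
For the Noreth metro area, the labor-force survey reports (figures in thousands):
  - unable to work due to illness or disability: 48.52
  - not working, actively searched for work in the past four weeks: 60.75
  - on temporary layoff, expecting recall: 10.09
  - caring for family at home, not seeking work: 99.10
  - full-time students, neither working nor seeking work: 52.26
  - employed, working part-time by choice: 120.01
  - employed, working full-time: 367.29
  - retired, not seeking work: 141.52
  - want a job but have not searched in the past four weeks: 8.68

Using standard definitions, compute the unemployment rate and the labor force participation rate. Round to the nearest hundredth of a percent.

Employed = 120.01 + 367.29 = 487.30 thousand.
Unemployed = 60.75 + 10.09 = 70.84 thousand (jobless and actively searching, or on temporary layoff).
Labor force = 487.30 + 70.84 = 558.14 thousand.
Not in labor force = 48.52 + 99.10 + 52.26 + 141.52 + 8.68 = 350.08 thousand (those not working and not actively searching are outside the labor force — including those who want a job but have given up searching).
Civilian working-age population = 558.14 + 350.08 = 908.22 thousand.
Unemployment rate = 70.84 / 558.14 = 12.69%.
Labor force participation rate = 558.14 / 908.22 = 61.45%.

Unemployment rate ≈ 12.69%; labor force participation rate ≈ 61.45%.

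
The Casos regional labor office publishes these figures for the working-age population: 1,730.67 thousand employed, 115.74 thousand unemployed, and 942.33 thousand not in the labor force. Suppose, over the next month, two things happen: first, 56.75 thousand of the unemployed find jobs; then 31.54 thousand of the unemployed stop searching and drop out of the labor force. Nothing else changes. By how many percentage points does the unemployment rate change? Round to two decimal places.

Initially, labor force = 1,730.67 + 115.74 = 1,846.41 thousand, so u = 115.74/1,846.41 = 6.27%.
After the first change, unemployed falls and employed rises by 56.75; labor force unchanged → E = 1,787.42, U = 58.99, labor force = 1,846.41 thousand.
After the second change, unemployed and labor force both fall by 31.54 → E = 1,787.42, U = 27.45, labor force = 1,814.87 thousand.
New unemployment rate = 27.45 / 1,814.87 = 1.51%.
Change = 1.51% − 6.27% = −4.76 percentage points.

The unemployment rate changes by −4.76 percentage points.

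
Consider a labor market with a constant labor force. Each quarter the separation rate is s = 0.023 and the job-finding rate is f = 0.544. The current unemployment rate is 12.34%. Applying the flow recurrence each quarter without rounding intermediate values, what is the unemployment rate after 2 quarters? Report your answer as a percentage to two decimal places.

Unemployment rate after two quarters ≈ 5.61%.

With a fixed labor force, u_{t+1} = u_t + s·(1−u_t) − f·u_t = u_t·(1−s−f) + s.
Here 1−s−f = 0.433 and s = 0.023.
u_1 = 0.123400 × 0.433 + 0.023 = 0.076432.
u_2 = 0.076432 × 0.433 + 0.023 = 0.056095.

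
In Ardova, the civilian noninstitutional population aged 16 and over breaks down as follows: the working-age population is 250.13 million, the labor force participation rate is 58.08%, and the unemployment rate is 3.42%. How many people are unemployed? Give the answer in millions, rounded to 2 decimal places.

Labor force = 0.5808 × 250.13 = 145.28 million.
Unemployed = 0.0342 × 145.28 ≈ 4.97 million.

About 4.97 million are unemployed.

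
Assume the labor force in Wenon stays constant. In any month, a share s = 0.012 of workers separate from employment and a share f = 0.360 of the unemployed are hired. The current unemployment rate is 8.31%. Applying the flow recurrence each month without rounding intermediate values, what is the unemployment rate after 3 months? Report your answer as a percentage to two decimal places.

With a fixed labor force, u_{t+1} = u_t + s·(1−u_t) − f·u_t = u_t·(1−s−f) + s.
Here 1−s−f = 0.628 and s = 0.012.
u_1 = 0.083100 × 0.628 + 0.012 = 0.064187.
u_2 = 0.064187 × 0.628 + 0.012 = 0.052309.
u_3 = 0.052309 × 0.628 + 0.012 = 0.044850.

Unemployment rate after three months ≈ 4.49%.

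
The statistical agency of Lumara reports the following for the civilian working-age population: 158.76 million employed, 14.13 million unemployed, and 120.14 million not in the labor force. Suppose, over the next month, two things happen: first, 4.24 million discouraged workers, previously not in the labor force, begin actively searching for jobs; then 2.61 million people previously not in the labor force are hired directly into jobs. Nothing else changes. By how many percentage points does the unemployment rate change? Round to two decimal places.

Initially, labor force = 158.76 + 14.13 = 172.89 million, so u = 14.13/172.89 = 8.17%.
After the first change, unemployed and labor force both rise by 4.24 → E = 158.76, U = 18.37, labor force = 177.13 million.
After the second change, employed and labor force both rise by 2.61; unemployed unchanged → E = 161.37, U = 18.37, labor force = 179.74 million.
New unemployment rate = 18.37 / 179.74 = 10.22%.
Change = 10.22% − 8.17% = +2.05 percentage points.

The unemployment rate changes by +2.05 percentage points.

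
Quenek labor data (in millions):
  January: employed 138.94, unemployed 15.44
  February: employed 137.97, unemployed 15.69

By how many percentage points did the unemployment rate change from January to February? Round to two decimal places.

January: labor force = 138.94 + 15.44 = 154.38; u = 15.44/154.38 = 10.00%.
February: labor force = 137.97 + 15.69 = 153.66; u = 15.69/153.66 = 10.21%.
Change = 10.21% − 10.00% = +0.21 pp.

The unemployment rate changed by +0.21 percentage points.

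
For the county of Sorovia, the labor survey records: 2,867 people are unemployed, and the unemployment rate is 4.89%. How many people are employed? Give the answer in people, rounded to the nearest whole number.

About 55,763 are employed.

Labor force = U / u = 2,867 / 0.0489 ≈ 58,630.
Employed = labor force − unemployed = 58,630 − 2,867 = 55,763.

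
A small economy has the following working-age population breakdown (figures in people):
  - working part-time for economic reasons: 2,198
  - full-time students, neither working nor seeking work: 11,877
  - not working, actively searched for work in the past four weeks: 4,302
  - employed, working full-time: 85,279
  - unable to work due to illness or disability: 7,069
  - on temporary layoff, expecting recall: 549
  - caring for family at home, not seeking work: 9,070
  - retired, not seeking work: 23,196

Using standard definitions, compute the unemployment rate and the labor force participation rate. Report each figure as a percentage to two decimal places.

Unemployment rate ≈ 5.25%; labor force participation rate ≈ 64.32%.

Employed = 2,198 + 85,279 = 87,477 (anyone who worked, including part-time for economic reasons, counts as employed).
Unemployed = 4,302 + 549 = 4,851 (jobless and actively searching, or on temporary layoff).
Labor force = 87,477 + 4,851 = 92,328.
Not in labor force = 11,877 + 7,069 + 9,070 + 23,196 = 51,212 (those not working and not actively searching are outside the labor force).
Civilian working-age population = 92,328 + 51,212 = 143,540.
Unemployment rate = 4,851 / 92,328 = 5.25%.
Labor force participation rate = 92,328 / 143,540 = 64.32%.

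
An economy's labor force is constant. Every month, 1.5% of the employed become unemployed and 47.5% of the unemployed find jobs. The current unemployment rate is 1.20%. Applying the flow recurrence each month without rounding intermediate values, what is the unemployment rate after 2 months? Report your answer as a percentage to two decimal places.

With a fixed labor force, u_{t+1} = u_t + s·(1−u_t) − f·u_t = u_t·(1−s−f) + s.
Here 1−s−f = 0.510 and s = 0.015.
u_1 = 0.012000 × 0.510 + 0.015 = 0.021120.
u_2 = 0.021120 × 0.510 + 0.015 = 0.025771.

Unemployment rate after two months ≈ 2.58%.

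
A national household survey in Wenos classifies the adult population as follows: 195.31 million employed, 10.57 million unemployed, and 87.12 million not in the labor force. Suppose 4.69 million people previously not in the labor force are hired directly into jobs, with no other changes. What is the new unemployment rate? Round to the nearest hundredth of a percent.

New unemployment rate ≈ 5.02%.

Initially, labor force = 195.31 + 10.57 = 205.88 million, so u = 10.57/205.88 = 5.13%.
After the change, employed and labor force both rise by 4.69; unemployed unchanged → E = 200.00, U = 10.57, labor force = 210.57 million.
New unemployment rate = 10.57 / 210.57 = 5.02%.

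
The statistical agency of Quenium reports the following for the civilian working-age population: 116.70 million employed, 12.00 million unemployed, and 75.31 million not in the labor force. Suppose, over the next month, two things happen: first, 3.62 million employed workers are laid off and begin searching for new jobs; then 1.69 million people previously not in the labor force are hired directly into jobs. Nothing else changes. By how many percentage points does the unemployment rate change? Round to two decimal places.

Initially, labor force = 116.70 + 12.00 = 128.70 million, so u = 12.00/128.70 = 9.32%.
After the first change, employed falls and unemployed rises by 3.62; labor force unchanged → E = 113.08, U = 15.62, labor force = 128.70 million.
After the second change, employed and labor force both rise by 1.69; unemployed unchanged → E = 114.77, U = 15.62, labor force = 130.39 million.
New unemployment rate = 15.62 / 130.39 = 11.98%.
Change = 11.98% − 9.32% = +2.66 percentage points.

The unemployment rate changes by +2.66 percentage points.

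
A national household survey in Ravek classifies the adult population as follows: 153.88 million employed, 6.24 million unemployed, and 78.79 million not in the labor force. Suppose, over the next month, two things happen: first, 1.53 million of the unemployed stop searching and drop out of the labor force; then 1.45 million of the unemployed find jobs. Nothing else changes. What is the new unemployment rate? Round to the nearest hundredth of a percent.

New unemployment rate ≈ 2.06%.

Initially, labor force = 153.88 + 6.24 = 160.12 million, so u = 6.24/160.12 = 3.90%.
After the first change, unemployed and labor force both fall by 1.53 → E = 153.88, U = 4.71, labor force = 158.59 million.
After the second change, unemployed falls and employed rises by 1.45; labor force unchanged → E = 155.33, U = 3.26, labor force = 158.59 million.
New unemployment rate = 3.26 / 158.59 = 2.06%.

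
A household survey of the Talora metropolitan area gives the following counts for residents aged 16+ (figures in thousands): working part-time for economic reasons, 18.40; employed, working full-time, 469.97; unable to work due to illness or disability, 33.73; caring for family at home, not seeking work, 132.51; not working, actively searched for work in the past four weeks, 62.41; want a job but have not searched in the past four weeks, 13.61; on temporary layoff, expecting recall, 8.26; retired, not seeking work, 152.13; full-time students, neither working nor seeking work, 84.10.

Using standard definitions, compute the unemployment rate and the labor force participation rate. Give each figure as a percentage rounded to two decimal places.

Employed = 18.40 + 469.97 = 488.37 thousand (anyone who worked, including part-time for economic reasons, counts as employed).
Unemployed = 62.41 + 8.26 = 70.67 thousand (jobless and actively searching, or on temporary layoff).
Labor force = 488.37 + 70.67 = 559.04 thousand.
Not in labor force = 33.73 + 132.51 + 13.61 + 152.13 + 84.10 = 416.08 thousand (those not working and not actively searching are outside the labor force — including those who want a job but have given up searching).
Civilian working-age population = 559.04 + 416.08 = 975.12 thousand.
Unemployment rate = 70.67 / 559.04 = 12.64%.
Labor force participation rate = 559.04 / 975.12 = 57.33%.

Unemployment rate ≈ 12.64%; labor force participation rate ≈ 57.33%.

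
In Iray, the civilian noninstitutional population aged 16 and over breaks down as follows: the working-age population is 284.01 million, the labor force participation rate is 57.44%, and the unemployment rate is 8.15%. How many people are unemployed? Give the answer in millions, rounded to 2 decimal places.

Labor force = 0.5744 × 284.01 = 163.14 million.
Unemployed = 0.0815 × 163.14 ≈ 13.30 million.

About 13.30 million are unemployed.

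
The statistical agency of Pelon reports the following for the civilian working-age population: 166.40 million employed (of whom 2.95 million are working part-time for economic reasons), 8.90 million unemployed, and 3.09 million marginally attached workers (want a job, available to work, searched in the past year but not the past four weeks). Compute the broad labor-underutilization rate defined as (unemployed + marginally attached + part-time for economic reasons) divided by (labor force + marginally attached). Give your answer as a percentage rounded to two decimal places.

Labor force = 166.40 + 8.90 = 175.30 million.
Numerator = 8.90 + 3.09 + 2.95 = 14.94 million.
Denominator = 175.30 + 3.09 = 178.39 million.
Broad rate = 14.94 / 178.39 = 8.37%.

Broad underutilization rate ≈ 8.37%.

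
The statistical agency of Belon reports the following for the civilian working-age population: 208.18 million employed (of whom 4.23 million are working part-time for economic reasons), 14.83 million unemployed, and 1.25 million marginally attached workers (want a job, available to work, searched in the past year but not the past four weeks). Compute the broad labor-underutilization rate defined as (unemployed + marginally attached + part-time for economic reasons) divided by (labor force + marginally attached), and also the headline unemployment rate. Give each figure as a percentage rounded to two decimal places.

Broad underutilization rate ≈ 9.06%; headline unemployment rate ≈ 6.65%.

Labor force = 208.18 + 14.83 = 223.01 million.
Numerator = 14.83 + 1.25 + 4.23 = 20.31 million.
Denominator = 223.01 + 1.25 = 224.26 million.
Broad rate = 20.31 / 224.26 = 9.06%.
Headline unemployment rate = 14.83 / 223.01 = 6.65%.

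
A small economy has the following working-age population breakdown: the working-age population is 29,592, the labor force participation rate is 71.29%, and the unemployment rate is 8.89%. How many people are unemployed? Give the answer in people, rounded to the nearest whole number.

About 1,875 are unemployed.

Labor force = 0.7129 × 29,592 = 21,096.
Unemployed = 0.0889 × 21,096 ≈ 1,875.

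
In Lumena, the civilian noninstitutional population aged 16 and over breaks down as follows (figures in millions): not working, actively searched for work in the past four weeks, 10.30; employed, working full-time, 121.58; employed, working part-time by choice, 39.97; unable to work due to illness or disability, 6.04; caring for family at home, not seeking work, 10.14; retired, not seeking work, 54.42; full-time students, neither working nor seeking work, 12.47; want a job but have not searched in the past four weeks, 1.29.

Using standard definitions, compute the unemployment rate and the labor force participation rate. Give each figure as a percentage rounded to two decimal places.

Unemployment rate ≈ 5.99%; labor force participation rate ≈ 67.07%.

Employed = 121.58 + 39.97 = 161.55 million.
Unemployed = 10.30 million.
Labor force = 161.55 + 10.30 = 171.85 million.
Not in labor force = 6.04 + 10.14 + 54.42 + 12.47 + 1.29 = 84.36 million (those not working and not actively searching are outside the labor force — including those who want a job but have given up searching).
Civilian working-age population = 171.85 + 84.36 = 256.21 million.
Unemployment rate = 10.30 / 171.85 = 5.99%.
Labor force participation rate = 171.85 / 256.21 = 67.07%.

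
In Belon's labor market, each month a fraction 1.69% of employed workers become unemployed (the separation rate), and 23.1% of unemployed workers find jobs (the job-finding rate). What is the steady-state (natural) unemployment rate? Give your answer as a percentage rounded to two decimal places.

Steady-state unemployment rate ≈ 6.82%.

At steady state the flows balance: s·E = f·U, so U/(E+U) = s/(s+f).
u* = 1.69 / (1.69 + 23.1) = 1.69 / 24.79 = 6.82%.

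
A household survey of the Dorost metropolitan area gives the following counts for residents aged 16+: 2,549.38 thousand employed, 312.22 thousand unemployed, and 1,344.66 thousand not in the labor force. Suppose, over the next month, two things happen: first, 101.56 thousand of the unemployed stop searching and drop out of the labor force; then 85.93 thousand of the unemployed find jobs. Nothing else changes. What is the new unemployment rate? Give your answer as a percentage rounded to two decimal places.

New unemployment rate ≈ 4.52%.

Initially, labor force = 2,549.38 + 312.22 = 2,861.60 thousand, so u = 312.22/2,861.60 = 10.91%.
After the first change, unemployed and labor force both fall by 101.56 → E = 2,549.38, U = 210.66, labor force = 2,760.04 thousand.
After the second change, unemployed falls and employed rises by 85.93; labor force unchanged → E = 2,635.31, U = 124.73, labor force = 2,760.04 thousand.
New unemployment rate = 124.73 / 2,760.04 = 4.52%.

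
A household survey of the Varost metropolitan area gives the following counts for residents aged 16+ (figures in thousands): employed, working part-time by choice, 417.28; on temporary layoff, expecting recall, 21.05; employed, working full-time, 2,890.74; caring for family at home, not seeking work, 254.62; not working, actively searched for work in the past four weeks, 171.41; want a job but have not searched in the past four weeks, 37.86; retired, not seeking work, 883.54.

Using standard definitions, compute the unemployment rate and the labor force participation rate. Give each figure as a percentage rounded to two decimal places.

Unemployment rate ≈ 5.50%; labor force participation rate ≈ 74.85%.

Employed = 417.28 + 2,890.74 = 3,308.02 thousand.
Unemployed = 21.05 + 171.41 = 192.46 thousand (jobless and actively searching, or on temporary layoff).
Labor force = 3,308.02 + 192.46 = 3,500.48 thousand.
Not in labor force = 254.62 + 37.86 + 883.54 = 1,176.02 thousand (those not working and not actively searching are outside the labor force — including those who want a job but have given up searching).
Civilian working-age population = 3,500.48 + 1,176.02 = 4,676.50 thousand.
Unemployment rate = 192.46 / 3,500.48 = 5.50%.
Labor force participation rate = 3,500.48 / 4,676.50 = 74.85%.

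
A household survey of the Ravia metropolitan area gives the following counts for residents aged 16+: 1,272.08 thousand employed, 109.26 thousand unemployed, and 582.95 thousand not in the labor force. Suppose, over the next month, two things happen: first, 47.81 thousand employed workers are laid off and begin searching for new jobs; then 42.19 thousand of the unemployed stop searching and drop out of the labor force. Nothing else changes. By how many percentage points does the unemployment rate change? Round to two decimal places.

The unemployment rate changes by +0.67 percentage points.

Initially, labor force = 1,272.08 + 109.26 = 1,381.34 thousand, so u = 109.26/1,381.34 = 7.91%.
After the first change, employed falls and unemployed rises by 47.81; labor force unchanged → E = 1,224.27, U = 157.07, labor force = 1,381.34 thousand.
After the second change, unemployed and labor force both fall by 42.19 → E = 1,224.27, U = 114.88, labor force = 1,339.15 thousand.
New unemployment rate = 114.88 / 1,339.15 = 8.58%.
Change = 8.58% − 7.91% = +0.67 percentage points.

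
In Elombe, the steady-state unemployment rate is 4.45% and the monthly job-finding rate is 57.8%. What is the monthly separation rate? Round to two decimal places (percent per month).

From u* = s/(s+f): s = u·f/(1−u).
s = 0.0445 × 57.8 / (1 − 0.0445) = 2.5721 / 0.9555 ≈ 2.69% per month.

Separation rate ≈ 2.69% per month.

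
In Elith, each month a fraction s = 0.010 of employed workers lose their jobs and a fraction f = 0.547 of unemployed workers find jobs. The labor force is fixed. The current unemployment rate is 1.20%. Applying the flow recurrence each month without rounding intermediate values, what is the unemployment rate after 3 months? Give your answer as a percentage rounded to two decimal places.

With a fixed labor force, u_{t+1} = u_t + s·(1−u_t) − f·u_t = u_t·(1−s−f) + s.
Here 1−s−f = 0.443 and s = 0.010.
u_1 = 0.012000 × 0.443 + 0.010 = 0.015316.
u_2 = 0.015316 × 0.443 + 0.010 = 0.016785.
u_3 = 0.016785 × 0.443 + 0.010 = 0.017436.

Unemployment rate after three months ≈ 1.74%.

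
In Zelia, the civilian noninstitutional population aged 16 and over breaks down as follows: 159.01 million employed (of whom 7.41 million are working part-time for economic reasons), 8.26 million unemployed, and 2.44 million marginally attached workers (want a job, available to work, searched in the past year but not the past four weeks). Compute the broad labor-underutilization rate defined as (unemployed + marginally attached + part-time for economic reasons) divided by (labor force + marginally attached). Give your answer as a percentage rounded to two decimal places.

Broad underutilization rate ≈ 10.67%.

Labor force = 159.01 + 8.26 = 167.27 million.
Numerator = 8.26 + 2.44 + 7.41 = 18.11 million.
Denominator = 167.27 + 2.44 = 169.71 million.
Broad rate = 18.11 / 169.71 = 10.67%.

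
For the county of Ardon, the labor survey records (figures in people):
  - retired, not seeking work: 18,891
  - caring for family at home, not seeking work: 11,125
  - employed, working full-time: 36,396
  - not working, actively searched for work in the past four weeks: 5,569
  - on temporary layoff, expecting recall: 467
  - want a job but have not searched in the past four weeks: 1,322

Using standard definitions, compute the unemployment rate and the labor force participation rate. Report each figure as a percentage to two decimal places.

Employed = 36,396.
Unemployed = 5,569 + 467 = 6,036 (jobless and actively searching, or on temporary layoff).
Labor force = 36,396 + 6,036 = 42,432.
Not in labor force = 18,891 + 11,125 + 1,322 = 31,338 (those not working and not actively searching are outside the labor force — including those who want a job but have given up searching).
Civilian working-age population = 42,432 + 31,338 = 73,770.
Unemployment rate = 6,036 / 42,432 = 14.23%.
Labor force participation rate = 42,432 / 73,770 = 57.52%.

Unemployment rate ≈ 14.23%; labor force participation rate ≈ 57.52%.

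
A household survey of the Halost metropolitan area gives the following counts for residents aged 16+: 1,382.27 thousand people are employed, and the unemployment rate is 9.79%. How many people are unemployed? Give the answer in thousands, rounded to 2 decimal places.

Let U be the number unemployed. The labor force is E + U, and U/(E+U) = 0.0979.
So U = 0.0979 × 1,382.27 / (1 − 0.0979) = 135.3242 / 0.9021 ≈ 150.01 thousand.

About 150.01 thousand are unemployed.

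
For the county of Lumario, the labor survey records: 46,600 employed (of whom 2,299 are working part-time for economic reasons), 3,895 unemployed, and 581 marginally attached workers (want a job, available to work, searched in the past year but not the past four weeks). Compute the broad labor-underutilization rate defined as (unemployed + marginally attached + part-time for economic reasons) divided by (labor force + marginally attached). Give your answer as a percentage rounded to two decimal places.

Labor force = 46,600 + 3,895 = 50,495.
Numerator = 3,895 + 581 + 2,299 = 6,775.
Denominator = 50,495 + 581 = 51,076.
Broad rate = 6,775 / 51,076 = 13.26%.

Broad underutilization rate ≈ 13.26%.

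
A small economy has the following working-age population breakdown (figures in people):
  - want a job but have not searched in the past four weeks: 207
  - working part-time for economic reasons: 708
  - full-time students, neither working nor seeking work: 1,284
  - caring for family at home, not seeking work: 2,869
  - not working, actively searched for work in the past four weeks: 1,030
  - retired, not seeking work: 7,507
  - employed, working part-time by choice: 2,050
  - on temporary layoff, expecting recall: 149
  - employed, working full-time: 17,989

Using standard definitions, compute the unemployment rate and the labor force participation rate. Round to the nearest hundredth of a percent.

Unemployment rate ≈ 5.38%; labor force participation rate ≈ 64.88%.

Employed = 708 + 2,050 + 17,989 = 20,747 (anyone who worked, including part-time for economic reasons, counts as employed).
Unemployed = 1,030 + 149 = 1,179 (jobless and actively searching, or on temporary layoff).
Labor force = 20,747 + 1,179 = 21,926.
Not in labor force = 207 + 1,284 + 2,869 + 7,507 = 11,867 (those not working and not actively searching are outside the labor force — including those who want a job but have given up searching).
Civilian working-age population = 21,926 + 11,867 = 33,793.
Unemployment rate = 1,179 / 21,926 = 5.38%.
Labor force participation rate = 21,926 / 33,793 = 64.88%.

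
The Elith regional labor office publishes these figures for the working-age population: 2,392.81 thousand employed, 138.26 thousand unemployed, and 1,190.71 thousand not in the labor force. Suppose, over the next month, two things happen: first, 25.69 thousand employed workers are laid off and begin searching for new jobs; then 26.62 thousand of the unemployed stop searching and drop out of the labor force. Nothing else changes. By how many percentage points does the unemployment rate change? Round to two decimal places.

Initially, labor force = 2,392.81 + 138.26 = 2,531.07 thousand, so u = 138.26/2,531.07 = 5.46%.
After the first change, employed falls and unemployed rises by 25.69; labor force unchanged → E = 2,367.12, U = 163.95, labor force = 2,531.07 thousand.
After the second change, unemployed and labor force both fall by 26.62 → E = 2,367.12, U = 137.33, labor force = 2,504.45 thousand.
New unemployment rate = 137.33 / 2,504.45 = 5.48%.
Change = 5.48% − 5.46% = +0.02 percentage points.

The unemployment rate changes by +0.02 percentage points.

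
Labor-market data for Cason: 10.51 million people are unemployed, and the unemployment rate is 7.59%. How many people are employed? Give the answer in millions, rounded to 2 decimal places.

Labor force = U / u = 10.51 / 0.0759 ≈ 138.47 million.
Employed = labor force − unemployed = 138.47 − 10.51 = 127.96 million.

About 127.96 million are employed.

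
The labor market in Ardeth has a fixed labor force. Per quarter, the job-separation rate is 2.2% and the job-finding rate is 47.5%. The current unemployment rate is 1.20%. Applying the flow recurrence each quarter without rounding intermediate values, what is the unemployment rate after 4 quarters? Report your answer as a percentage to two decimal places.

With a fixed labor force, u_{t+1} = u_t + s·(1−u_t) − f·u_t = u_t·(1−s−f) + s.
Here 1−s−f = 0.503 and s = 0.022.
u_1 = 0.012000 × 0.503 + 0.022 = 0.028036.
u_2 = 0.028036 × 0.503 + 0.022 = 0.036102.
u_3 = 0.036102 × 0.503 + 0.022 = 0.040159.
u_4 = 0.040159 × 0.503 + 0.022 = 0.042200.

Unemployment rate after four quarters ≈ 4.22%.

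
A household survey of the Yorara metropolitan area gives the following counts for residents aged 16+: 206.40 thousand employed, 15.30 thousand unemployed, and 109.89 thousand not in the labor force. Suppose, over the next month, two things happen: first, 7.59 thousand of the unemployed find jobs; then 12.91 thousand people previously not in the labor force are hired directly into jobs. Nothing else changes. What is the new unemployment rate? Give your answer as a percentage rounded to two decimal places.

New unemployment rate ≈ 3.29%.

Initially, labor force = 206.40 + 15.30 = 221.70 thousand, so u = 15.30/221.70 = 6.90%.
After the first change, unemployed falls and employed rises by 7.59; labor force unchanged → E = 213.99, U = 7.71, labor force = 221.70 thousand.
After the second change, employed and labor force both rise by 12.91; unemployed unchanged → E = 226.90, U = 7.71, labor force = 234.61 thousand.
New unemployment rate = 7.71 / 234.61 = 3.29%.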